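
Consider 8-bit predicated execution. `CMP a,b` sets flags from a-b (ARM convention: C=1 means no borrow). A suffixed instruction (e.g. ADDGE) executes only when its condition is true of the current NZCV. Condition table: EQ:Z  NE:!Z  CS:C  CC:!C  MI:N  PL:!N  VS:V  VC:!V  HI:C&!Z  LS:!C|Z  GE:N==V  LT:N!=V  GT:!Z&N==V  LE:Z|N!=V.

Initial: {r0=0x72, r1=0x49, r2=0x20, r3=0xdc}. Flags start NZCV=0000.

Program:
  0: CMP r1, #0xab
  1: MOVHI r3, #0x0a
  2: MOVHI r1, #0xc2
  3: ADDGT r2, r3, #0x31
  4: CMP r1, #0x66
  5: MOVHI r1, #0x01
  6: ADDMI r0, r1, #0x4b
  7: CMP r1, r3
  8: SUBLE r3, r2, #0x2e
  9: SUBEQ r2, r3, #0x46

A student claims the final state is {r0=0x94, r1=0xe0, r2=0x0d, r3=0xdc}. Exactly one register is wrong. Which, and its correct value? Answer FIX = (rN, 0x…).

[0] flags=1001 → (cmp)
[1] flags=1001 HI?F → skip
[2] flags=1001 HI?F → skip
[3] flags=1001 GT?T → r2=0x0d
[4] flags=1000 → (cmp)
[5] flags=1000 HI?F → skip
[6] flags=1000 MI?T → r0=0x94
[7] flags=0000 → (cmp)
[8] flags=0000 LE?F → skip
[9] flags=0000 EQ?F → skip

FIX = (r1, 0x49)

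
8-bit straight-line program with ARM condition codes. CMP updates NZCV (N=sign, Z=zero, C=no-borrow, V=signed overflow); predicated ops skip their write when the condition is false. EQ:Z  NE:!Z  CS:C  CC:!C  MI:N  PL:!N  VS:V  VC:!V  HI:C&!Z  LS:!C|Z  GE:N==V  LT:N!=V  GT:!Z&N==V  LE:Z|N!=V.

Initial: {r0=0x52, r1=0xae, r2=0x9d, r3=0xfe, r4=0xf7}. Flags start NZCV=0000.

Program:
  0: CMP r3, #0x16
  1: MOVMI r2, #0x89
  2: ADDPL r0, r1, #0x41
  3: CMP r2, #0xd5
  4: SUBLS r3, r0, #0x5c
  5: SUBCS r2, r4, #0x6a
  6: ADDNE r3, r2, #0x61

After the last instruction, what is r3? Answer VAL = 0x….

[0] flags=1010 → (cmp)
[1] flags=1010 MI?T → r2=0x89
[2] flags=1010 PL?F → skip
[3] flags=1000 → (cmp)
[4] flags=1000 LS?T → r3=0xf6
[5] flags=1000 CS?F → skip
[6] flags=1000 NE?T → r3=0xea

VAL = 0xea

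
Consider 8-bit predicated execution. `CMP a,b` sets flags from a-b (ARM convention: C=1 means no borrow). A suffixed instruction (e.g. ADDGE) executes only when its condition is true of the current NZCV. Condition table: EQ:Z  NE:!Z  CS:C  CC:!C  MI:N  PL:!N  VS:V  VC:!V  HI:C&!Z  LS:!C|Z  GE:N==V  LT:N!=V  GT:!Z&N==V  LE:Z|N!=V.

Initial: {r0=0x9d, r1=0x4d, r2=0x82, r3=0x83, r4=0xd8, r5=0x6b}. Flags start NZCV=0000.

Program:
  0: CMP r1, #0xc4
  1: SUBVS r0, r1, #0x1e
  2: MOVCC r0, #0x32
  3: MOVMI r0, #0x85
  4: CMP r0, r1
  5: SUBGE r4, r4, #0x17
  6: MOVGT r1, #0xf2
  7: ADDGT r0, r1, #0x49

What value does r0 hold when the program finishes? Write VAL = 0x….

0: ✓ CMP  NZCV=1001
1: ✓ SUBVS  r0←0x2f
2: ✓ MOVCC  r0←0x32
3: ✓ MOVMI  r0←0x85
4: ✓ CMP  NZCV=0011
5: · SUBGE
6: · MOVGT
7: · ADDGT

VAL = 0x85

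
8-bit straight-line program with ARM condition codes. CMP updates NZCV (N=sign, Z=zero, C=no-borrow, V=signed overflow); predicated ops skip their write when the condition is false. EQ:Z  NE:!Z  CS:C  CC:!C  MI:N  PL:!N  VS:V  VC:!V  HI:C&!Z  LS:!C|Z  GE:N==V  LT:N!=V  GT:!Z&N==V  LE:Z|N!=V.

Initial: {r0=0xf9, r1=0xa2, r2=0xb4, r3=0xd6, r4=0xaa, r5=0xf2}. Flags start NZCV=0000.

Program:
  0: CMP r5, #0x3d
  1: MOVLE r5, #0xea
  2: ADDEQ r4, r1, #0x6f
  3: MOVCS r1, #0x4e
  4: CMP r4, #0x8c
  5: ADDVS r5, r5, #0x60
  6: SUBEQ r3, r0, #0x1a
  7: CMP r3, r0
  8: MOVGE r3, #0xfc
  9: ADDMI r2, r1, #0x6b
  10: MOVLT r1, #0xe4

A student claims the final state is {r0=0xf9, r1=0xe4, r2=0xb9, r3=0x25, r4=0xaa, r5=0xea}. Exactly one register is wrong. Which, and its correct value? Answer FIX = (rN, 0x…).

[0] flags=1010 → (cmp)
[1] flags=1010 LE?T → r5=0xea
[2] flags=1010 EQ?F → skip
[3] flags=1010 CS?T → r1=0x4e
[4] flags=0010 → (cmp)
[5] flags=0010 VS?F → skip
[6] flags=0010 EQ?F → skip
[7] flags=1000 → (cmp)
[8] flags=1000 GE?F → skip
[9] flags=1000 MI?T → r2=0xb9
[10] flags=1000 LT?T → r1=0xe4

FIX = (r3, 0xd6)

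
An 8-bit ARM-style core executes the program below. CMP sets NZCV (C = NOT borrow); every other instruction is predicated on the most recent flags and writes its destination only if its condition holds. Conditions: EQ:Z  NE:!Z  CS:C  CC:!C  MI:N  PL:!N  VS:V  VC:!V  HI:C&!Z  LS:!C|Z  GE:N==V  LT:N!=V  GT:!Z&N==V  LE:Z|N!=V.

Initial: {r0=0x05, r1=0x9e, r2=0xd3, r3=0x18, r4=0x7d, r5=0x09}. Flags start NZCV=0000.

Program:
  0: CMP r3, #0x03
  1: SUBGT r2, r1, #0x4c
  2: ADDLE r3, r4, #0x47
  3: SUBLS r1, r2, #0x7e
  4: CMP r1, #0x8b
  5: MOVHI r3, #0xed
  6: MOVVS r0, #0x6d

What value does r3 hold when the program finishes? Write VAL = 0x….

0: ✓ CMP  NZCV=0010
1: ✓ SUBGT  r2←0x52
2: · ADDLE
3: · SUBLS
4: ✓ CMP  NZCV=0010
5: ✓ MOVHI  r3←0xed
6: · MOVVS

VAL = 0xed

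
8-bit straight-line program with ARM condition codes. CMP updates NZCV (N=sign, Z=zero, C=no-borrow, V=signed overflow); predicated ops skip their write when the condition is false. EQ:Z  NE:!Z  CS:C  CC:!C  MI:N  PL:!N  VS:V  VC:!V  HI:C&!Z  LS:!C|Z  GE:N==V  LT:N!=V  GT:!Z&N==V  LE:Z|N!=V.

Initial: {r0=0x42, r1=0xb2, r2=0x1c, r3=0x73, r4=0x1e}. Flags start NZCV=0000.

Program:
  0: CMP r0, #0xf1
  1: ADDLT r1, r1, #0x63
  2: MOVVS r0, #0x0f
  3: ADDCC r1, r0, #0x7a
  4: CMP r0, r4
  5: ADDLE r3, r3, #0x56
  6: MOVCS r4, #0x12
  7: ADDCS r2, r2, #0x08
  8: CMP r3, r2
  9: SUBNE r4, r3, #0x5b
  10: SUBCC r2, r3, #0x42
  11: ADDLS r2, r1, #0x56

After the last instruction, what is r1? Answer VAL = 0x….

VAL = 0xbc

[0] flags=0000 → (cmp)
[1] flags=0000 LT?F → skip
[2] flags=0000 VS?F → skip
[3] flags=0000 CC?T → r1=0xbc
[4] flags=0010 → (cmp)
[5] flags=0010 LE?F → skip
[6] flags=0010 CS?T → r4=0x12
[7] flags=0010 CS?T → r2=0x24
[8] flags=0010 → (cmp)
[9] flags=0010 NE?T → r4=0x18
[10] flags=0010 CC?F → skip
[11] flags=0010 LS?F → skip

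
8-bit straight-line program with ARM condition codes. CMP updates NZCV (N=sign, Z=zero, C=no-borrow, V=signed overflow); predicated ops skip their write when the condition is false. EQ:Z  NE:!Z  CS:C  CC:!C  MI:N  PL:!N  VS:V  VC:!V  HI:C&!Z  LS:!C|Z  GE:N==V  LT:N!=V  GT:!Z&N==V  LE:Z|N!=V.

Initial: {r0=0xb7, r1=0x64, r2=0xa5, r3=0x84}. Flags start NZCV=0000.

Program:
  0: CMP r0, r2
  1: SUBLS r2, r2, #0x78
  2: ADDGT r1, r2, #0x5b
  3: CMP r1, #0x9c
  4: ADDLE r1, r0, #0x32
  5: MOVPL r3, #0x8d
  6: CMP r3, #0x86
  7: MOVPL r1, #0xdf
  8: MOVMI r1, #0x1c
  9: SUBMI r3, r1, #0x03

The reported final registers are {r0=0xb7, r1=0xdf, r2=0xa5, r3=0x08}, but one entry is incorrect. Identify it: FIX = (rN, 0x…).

FIX = (r3, 0x8d)

[0] flags=0010 → (cmp)
[1] flags=0010 LS?F → skip
[2] flags=0010 GT?T → r1=0x00
[3] flags=0000 → (cmp)
[4] flags=0000 LE?F → skip
[5] flags=0000 PL?T → r3=0x8d
[6] flags=0010 → (cmp)
[7] flags=0010 PL?T → r1=0xdf
[8] flags=0010 MI?F → skip
[9] flags=0010 MI?F → skip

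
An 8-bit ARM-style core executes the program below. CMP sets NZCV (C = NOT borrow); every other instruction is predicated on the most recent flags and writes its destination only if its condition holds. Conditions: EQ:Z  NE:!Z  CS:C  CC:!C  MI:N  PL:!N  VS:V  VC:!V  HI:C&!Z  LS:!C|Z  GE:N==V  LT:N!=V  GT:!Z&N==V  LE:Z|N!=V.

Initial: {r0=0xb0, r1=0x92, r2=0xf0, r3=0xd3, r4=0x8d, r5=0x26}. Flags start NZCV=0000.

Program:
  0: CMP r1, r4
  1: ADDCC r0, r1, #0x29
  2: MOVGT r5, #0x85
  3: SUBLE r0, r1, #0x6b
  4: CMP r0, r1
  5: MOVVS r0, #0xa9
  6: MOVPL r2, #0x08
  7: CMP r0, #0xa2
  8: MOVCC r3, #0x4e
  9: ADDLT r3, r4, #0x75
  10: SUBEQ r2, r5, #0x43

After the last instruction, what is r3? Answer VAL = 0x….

0: ✓ CMP  NZCV=0010
1: · ADDCC
2: ✓ MOVGT  r5←0x85
3: · SUBLE
4: ✓ CMP  NZCV=0010
5: · MOVVS
6: ✓ MOVPL  r2←0x08
7: ✓ CMP  NZCV=0010
8: · MOVCC
9: · ADDLT
10: · SUBEQ

VAL = 0xd3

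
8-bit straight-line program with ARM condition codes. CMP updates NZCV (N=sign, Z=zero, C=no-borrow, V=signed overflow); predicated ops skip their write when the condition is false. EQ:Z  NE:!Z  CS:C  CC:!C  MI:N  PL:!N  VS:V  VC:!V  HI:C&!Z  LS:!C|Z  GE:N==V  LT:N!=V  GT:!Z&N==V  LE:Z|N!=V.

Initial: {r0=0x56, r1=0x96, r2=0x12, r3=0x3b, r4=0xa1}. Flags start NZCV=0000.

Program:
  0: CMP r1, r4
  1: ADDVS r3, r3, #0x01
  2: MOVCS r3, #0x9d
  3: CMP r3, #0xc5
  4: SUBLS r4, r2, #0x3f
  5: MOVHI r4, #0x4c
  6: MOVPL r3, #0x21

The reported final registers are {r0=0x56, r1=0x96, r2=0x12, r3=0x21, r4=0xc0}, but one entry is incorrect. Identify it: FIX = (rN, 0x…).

[0] flags=1000 → (cmp)
[1] flags=1000 VS?F → skip
[2] flags=1000 CS?F → skip
[3] flags=0000 → (cmp)
[4] flags=0000 LS?T → r4=0xd3
[5] flags=0000 HI?F → skip
[6] flags=0000 PL?T → r3=0x21

FIX = (r4, 0xd3)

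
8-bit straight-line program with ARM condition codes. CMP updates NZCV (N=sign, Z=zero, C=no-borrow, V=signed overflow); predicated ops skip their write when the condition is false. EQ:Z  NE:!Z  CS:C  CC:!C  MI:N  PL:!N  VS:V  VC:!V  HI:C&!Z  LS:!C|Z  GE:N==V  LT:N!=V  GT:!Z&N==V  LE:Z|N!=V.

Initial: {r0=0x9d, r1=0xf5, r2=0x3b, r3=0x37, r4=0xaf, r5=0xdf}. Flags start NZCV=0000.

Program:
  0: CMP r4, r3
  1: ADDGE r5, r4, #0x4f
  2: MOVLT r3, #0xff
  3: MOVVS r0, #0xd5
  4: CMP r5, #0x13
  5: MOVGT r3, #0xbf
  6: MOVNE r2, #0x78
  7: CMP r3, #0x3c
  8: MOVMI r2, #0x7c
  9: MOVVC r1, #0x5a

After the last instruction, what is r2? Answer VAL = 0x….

VAL = 0x7c

[0] flags=0011 → (cmp)
[1] flags=0011 GE?F → skip
[2] flags=0011 LT?T → r3=0xff
[3] flags=0011 VS?T → r0=0xd5
[4] flags=1010 → (cmp)
[5] flags=1010 GT?F → skip
[6] flags=1010 NE?T → r2=0x78
[7] flags=1010 → (cmp)
[8] flags=1010 MI?T → r2=0x7c
[9] flags=1010 VC?T → r1=0x5a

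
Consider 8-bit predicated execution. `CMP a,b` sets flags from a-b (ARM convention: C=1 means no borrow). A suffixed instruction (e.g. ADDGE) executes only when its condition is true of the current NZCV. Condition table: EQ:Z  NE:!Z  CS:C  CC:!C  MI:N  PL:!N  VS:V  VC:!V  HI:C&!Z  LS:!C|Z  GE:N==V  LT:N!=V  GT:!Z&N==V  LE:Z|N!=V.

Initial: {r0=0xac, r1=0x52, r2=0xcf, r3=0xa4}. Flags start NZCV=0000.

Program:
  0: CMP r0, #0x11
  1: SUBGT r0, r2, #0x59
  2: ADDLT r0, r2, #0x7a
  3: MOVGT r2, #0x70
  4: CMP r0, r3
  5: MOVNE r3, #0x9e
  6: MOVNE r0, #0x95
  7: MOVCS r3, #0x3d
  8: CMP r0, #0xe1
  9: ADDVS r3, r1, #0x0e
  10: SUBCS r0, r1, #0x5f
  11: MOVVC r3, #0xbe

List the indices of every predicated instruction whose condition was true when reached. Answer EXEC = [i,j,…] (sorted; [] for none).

EXEC = [2,5,6,11]

[0] flags=1010 → (cmp)
[1] flags=1010 GT?F → skip
[2] flags=1010 LT?T → r0=0x49
[3] flags=1010 GT?F → skip
[4] flags=1001 → (cmp)
[5] flags=1001 NE?T → r3=0x9e
[6] flags=1001 NE?T → r0=0x95
[7] flags=1001 CS?F → skip
[8] flags=1000 → (cmp)
[9] flags=1000 VS?F → skip
[10] flags=1000 CS?F → skip
[11] flags=1000 VC?T → r3=0xbe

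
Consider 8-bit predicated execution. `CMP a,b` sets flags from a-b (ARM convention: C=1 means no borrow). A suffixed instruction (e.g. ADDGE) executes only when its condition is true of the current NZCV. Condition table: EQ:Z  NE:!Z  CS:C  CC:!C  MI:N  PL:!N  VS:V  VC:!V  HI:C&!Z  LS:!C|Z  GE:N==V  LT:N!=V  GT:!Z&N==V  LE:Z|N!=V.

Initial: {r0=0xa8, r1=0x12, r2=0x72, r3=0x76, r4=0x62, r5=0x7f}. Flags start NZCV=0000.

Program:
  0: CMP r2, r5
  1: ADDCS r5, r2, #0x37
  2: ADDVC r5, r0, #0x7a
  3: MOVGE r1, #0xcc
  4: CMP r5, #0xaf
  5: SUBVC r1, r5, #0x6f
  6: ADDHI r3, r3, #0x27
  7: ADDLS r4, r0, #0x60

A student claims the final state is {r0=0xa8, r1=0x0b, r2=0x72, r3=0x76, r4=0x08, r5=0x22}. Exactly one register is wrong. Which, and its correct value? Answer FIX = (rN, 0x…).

[0] flags=1000 → (cmp)
[1] flags=1000 CS?F → skip
[2] flags=1000 VC?T → r5=0x22
[3] flags=1000 GE?F → skip
[4] flags=0000 → (cmp)
[5] flags=0000 VC?T → r1=0xb3
[6] flags=0000 HI?F → skip
[7] flags=0000 LS?T → r4=0x08

FIX = (r1, 0xb3)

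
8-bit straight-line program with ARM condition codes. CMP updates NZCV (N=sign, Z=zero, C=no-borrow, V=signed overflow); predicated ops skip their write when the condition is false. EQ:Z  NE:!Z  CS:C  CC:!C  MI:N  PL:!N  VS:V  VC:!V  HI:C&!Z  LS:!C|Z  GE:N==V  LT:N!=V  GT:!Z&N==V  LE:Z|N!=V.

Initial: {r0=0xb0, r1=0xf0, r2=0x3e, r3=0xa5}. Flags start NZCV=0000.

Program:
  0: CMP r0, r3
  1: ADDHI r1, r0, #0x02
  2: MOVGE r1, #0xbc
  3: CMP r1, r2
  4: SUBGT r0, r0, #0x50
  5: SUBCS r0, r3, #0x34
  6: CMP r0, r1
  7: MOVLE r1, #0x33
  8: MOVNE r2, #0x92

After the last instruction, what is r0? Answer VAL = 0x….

VAL = 0x71

[0] flags=0010 → (cmp)
[1] flags=0010 HI?T → r1=0xb2
[2] flags=0010 GE?T → r1=0xbc
[3] flags=0011 → (cmp)
[4] flags=0011 GT?F → skip
[5] flags=0011 CS?T → r0=0x71
[6] flags=1001 → (cmp)
[7] flags=1001 LE?F → skip
[8] flags=1001 NE?T → r2=0x92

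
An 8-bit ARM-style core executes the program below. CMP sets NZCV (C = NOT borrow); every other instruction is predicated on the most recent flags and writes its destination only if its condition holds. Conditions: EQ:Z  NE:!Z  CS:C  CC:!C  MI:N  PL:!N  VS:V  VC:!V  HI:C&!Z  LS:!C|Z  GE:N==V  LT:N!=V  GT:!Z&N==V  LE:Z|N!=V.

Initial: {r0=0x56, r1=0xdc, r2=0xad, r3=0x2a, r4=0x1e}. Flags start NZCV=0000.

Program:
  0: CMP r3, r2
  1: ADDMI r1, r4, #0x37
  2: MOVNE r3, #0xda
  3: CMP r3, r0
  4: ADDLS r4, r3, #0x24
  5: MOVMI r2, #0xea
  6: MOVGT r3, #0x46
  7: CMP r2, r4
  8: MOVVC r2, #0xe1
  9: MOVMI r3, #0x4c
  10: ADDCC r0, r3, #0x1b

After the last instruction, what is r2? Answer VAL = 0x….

0: ✓ CMP  NZCV=0000
1: · ADDMI
2: ✓ MOVNE  r3←0xda
3: ✓ CMP  NZCV=1010
4: · ADDLS
5: ✓ MOVMI  r2←0xea
6: · MOVGT
7: ✓ CMP  NZCV=1010
8: ✓ MOVVC  r2←0xe1
9: ✓ MOVMI  r3←0x4c
10: · ADDCC

VAL = 0xe1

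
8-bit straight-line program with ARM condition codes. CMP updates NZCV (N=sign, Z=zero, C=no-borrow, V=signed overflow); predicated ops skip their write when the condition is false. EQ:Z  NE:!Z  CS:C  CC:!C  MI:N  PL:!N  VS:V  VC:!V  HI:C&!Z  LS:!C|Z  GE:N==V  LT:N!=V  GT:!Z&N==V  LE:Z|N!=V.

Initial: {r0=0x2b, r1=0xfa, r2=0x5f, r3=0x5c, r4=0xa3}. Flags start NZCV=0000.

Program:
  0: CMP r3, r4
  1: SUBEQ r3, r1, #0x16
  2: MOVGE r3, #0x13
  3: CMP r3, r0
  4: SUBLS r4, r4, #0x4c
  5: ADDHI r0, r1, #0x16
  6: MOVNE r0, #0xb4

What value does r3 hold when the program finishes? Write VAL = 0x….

0: ✓ CMP  NZCV=1001
1: · SUBEQ
2: ✓ MOVGE  r3←0x13
3: ✓ CMP  NZCV=1000
4: ✓ SUBLS  r4←0x57
5: · ADDHI
6: ✓ MOVNE  r0←0xb4

VAL = 0x13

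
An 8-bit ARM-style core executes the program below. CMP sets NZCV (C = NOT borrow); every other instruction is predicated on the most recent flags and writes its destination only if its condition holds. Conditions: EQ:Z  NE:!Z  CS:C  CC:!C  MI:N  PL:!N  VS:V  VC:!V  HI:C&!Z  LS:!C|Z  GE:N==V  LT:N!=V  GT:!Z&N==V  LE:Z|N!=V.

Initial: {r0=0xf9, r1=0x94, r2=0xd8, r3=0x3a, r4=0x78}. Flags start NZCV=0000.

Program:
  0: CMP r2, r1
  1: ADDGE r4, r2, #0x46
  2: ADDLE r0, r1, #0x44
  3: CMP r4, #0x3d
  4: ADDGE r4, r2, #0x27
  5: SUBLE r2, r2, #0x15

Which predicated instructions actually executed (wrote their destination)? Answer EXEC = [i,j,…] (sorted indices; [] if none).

0: ✓ CMP  NZCV=0010
1: ✓ ADDGE  r4←0x1e
2: · ADDLE
3: ✓ CMP  NZCV=1000
4: · ADDGE
5: ✓ SUBLE  r2←0xc3

EXEC = [1,5]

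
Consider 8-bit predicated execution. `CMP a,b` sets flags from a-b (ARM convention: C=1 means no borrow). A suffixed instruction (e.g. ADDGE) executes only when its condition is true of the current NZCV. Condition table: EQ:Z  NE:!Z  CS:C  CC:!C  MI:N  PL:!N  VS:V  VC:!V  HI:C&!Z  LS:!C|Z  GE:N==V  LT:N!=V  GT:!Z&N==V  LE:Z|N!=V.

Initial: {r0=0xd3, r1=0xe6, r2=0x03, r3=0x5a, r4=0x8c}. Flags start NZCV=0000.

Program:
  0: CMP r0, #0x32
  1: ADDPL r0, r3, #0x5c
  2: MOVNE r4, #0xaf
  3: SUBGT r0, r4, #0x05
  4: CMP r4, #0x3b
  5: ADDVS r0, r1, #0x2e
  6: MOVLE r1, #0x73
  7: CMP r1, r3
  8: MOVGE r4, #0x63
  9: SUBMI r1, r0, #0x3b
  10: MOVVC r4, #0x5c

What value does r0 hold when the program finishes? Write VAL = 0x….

VAL = 0x14

0: ✓ CMP  NZCV=1010
1: · ADDPL
2: ✓ MOVNE  r4←0xaf
3: · SUBGT
4: ✓ CMP  NZCV=0011
5: ✓ ADDVS  r0←0x14
6: ✓ MOVLE  r1←0x73
7: ✓ CMP  NZCV=0010
8: ✓ MOVGE  r4←0x63
9: · SUBMI
10: ✓ MOVVC  r4←0x5c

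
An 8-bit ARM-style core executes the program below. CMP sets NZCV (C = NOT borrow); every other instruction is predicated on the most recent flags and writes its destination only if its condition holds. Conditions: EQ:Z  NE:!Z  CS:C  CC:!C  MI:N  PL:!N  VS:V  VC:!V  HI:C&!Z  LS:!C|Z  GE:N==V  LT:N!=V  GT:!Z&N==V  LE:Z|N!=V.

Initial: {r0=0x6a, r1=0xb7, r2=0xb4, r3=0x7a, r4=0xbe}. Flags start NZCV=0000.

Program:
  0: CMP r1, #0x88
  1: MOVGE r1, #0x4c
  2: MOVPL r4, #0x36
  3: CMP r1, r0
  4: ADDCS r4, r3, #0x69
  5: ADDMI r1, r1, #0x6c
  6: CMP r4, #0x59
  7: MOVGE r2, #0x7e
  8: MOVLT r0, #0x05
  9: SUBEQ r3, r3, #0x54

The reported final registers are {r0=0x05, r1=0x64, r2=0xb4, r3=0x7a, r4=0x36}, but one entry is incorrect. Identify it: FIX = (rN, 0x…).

[0] flags=0010 → (cmp)
[1] flags=0010 GE?T → r1=0x4c
[2] flags=0010 PL?T → r4=0x36
[3] flags=1000 → (cmp)
[4] flags=1000 CS?F → skip
[5] flags=1000 MI?T → r1=0xb8
[6] flags=1000 → (cmp)
[7] flags=1000 GE?F → skip
[8] flags=1000 LT?T → r0=0x05
[9] flags=1000 EQ?F → skip

FIX = (r1, 0xb8)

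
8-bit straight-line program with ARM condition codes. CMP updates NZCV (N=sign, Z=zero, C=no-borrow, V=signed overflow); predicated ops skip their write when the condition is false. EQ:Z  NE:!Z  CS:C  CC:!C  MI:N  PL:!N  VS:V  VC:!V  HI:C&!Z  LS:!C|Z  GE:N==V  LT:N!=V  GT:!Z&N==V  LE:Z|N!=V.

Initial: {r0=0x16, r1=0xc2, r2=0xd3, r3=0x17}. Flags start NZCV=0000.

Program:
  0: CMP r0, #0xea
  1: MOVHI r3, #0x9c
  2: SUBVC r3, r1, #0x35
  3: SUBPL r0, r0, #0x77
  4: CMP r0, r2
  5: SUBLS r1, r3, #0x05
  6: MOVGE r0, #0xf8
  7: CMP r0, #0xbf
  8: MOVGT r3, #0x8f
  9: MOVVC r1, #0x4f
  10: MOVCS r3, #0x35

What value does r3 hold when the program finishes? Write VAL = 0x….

0: ✓ CMP  NZCV=0000
1: · MOVHI
2: ✓ SUBVC  r3←0x8d
3: ✓ SUBPL  r0←0x9f
4: ✓ CMP  NZCV=1000
5: ✓ SUBLS  r1←0x88
6: · MOVGE
7: ✓ CMP  NZCV=1000
8: · MOVGT
9: ✓ MOVVC  r1←0x4f
10: · MOVCS

VAL = 0x8d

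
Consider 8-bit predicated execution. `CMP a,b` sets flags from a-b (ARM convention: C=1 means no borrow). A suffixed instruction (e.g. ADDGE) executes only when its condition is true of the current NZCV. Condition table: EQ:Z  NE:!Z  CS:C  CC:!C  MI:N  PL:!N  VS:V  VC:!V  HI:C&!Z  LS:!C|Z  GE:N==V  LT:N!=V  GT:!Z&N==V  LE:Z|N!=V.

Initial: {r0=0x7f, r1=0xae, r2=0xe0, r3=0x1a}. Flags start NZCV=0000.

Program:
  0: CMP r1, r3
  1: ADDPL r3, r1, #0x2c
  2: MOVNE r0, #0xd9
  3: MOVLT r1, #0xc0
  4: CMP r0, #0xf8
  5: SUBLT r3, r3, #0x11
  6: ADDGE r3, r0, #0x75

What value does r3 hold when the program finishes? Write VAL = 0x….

VAL = 0x09

[0] flags=1010 → (cmp)
[1] flags=1010 PL?F → skip
[2] flags=1010 NE?T → r0=0xd9
[3] flags=1010 LT?T → r1=0xc0
[4] flags=1000 → (cmp)
[5] flags=1000 LT?T → r3=0x09
[6] flags=1000 GE?F → skip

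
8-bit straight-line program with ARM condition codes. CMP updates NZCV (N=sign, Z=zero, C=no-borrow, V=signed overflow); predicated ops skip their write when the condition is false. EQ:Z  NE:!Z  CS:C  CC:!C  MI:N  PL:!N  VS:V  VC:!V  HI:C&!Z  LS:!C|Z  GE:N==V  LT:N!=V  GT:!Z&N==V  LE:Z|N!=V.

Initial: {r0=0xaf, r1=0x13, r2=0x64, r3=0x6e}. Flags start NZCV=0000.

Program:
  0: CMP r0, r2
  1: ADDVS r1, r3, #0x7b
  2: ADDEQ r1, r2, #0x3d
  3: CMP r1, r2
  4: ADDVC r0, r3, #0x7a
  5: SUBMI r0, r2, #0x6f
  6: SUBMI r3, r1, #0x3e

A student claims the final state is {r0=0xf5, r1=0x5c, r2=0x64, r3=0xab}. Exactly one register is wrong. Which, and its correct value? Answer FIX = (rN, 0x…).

0: ✓ CMP  NZCV=0011
1: ✓ ADDVS  r1←0xe9
2: · ADDEQ
3: ✓ CMP  NZCV=1010
4: ✓ ADDVC  r0←0xe8
5: ✓ SUBMI  r0←0xf5
6: ✓ SUBMI  r3←0xab

FIX = (r1, 0xe9)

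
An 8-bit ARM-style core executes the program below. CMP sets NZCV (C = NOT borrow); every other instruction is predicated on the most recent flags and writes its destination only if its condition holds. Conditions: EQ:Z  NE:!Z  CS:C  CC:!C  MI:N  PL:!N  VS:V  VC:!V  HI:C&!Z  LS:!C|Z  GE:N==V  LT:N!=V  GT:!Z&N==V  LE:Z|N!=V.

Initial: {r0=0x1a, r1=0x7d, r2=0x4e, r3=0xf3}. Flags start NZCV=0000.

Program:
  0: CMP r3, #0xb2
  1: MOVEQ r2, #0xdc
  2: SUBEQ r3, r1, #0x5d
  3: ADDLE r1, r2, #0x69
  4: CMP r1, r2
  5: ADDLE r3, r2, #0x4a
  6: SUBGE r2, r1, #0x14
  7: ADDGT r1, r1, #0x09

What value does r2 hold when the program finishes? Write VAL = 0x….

[0] flags=0010 → (cmp)
[1] flags=0010 EQ?F → skip
[2] flags=0010 EQ?F → skip
[3] flags=0010 LE?F → skip
[4] flags=0010 → (cmp)
[5] flags=0010 LE?F → skip
[6] flags=0010 GE?T → r2=0x69
[7] flags=0010 GT?T → r1=0x86

VAL = 0x69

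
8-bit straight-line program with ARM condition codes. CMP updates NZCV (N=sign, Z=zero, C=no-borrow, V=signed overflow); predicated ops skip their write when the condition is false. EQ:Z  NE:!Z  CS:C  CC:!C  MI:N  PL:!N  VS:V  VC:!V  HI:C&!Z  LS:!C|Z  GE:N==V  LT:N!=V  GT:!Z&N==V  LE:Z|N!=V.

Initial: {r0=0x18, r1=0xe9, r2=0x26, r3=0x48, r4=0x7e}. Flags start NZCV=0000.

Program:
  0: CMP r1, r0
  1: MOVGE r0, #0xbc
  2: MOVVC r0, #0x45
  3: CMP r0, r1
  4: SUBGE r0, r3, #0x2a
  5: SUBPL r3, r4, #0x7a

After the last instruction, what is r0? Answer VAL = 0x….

[0] flags=1010 → (cmp)
[1] flags=1010 GE?F → skip
[2] flags=1010 VC?T → r0=0x45
[3] flags=0000 → (cmp)
[4] flags=0000 GE?T → r0=0x1e
[5] flags=0000 PL?T → r3=0x04

VAL = 0x1e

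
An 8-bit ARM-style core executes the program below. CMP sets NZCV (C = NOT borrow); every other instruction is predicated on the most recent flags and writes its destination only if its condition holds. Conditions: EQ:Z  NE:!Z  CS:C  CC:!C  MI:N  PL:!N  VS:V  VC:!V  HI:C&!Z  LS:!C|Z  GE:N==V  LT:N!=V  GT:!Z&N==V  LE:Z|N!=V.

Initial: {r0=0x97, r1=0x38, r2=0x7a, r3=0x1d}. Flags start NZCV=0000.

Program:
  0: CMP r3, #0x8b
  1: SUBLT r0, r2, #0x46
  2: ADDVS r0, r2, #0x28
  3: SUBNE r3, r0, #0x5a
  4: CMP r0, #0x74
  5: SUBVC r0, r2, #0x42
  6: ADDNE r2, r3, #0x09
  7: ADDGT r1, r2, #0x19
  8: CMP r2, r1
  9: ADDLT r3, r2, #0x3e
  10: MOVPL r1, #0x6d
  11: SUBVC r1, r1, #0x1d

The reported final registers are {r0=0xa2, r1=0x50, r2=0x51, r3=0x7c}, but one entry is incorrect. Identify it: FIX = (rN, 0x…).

FIX = (r3, 0x48)

[0] flags=1001 → (cmp)
[1] flags=1001 LT?F → skip
[2] flags=1001 VS?T → r0=0xa2
[3] flags=1001 NE?T → r3=0x48
[4] flags=0011 → (cmp)
[5] flags=0011 VC?F → skip
[6] flags=0011 NE?T → r2=0x51
[7] flags=0011 GT?F → skip
[8] flags=0010 → (cmp)
[9] flags=0010 LT?F → skip
[10] flags=0010 PL?T → r1=0x6d
[11] flags=0010 VC?T → r1=0x50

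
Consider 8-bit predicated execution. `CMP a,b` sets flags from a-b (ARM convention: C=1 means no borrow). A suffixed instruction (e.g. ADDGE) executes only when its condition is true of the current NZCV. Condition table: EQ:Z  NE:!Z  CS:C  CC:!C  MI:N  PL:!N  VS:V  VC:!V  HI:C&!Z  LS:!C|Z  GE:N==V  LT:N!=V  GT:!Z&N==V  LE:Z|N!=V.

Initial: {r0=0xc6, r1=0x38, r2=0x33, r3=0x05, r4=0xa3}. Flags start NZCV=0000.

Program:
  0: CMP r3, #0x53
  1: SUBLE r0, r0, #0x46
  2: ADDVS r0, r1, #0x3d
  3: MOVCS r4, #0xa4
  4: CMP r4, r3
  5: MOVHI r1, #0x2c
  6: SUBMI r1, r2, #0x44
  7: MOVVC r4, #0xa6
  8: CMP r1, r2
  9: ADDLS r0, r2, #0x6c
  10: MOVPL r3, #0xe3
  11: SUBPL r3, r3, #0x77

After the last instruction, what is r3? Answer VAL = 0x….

VAL = 0x05

0: ✓ CMP  NZCV=1000
1: ✓ SUBLE  r0←0x80
2: · ADDVS
3: · MOVCS
4: ✓ CMP  NZCV=1010
5: ✓ MOVHI  r1←0x2c
6: ✓ SUBMI  r1←0xef
7: ✓ MOVVC  r4←0xa6
8: ✓ CMP  NZCV=1010
9: · ADDLS
10: · MOVPL
11: · SUBPL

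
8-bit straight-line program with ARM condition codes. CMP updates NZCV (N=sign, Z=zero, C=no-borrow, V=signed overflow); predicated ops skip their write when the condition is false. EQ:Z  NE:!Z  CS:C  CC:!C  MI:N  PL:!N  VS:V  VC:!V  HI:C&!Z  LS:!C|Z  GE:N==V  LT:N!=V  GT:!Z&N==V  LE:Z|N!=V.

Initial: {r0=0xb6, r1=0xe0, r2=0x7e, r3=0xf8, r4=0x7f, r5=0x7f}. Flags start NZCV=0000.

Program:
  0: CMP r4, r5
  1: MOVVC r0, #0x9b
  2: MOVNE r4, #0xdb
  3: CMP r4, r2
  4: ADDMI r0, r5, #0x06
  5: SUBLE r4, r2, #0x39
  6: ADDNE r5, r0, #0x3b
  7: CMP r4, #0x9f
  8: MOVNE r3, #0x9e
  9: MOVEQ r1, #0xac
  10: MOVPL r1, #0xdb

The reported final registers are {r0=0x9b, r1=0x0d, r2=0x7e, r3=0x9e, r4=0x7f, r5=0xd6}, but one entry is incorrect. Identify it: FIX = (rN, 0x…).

0: ✓ CMP  NZCV=0110
1: ✓ MOVVC  r0←0x9b
2: · MOVNE
3: ✓ CMP  NZCV=0010
4: · ADDMI
5: · SUBLE
6: ✓ ADDNE  r5←0xd6
7: ✓ CMP  NZCV=1001
8: ✓ MOVNE  r3←0x9e
9: · MOVEQ
10: · MOVPL

FIX = (r1, 0xe0)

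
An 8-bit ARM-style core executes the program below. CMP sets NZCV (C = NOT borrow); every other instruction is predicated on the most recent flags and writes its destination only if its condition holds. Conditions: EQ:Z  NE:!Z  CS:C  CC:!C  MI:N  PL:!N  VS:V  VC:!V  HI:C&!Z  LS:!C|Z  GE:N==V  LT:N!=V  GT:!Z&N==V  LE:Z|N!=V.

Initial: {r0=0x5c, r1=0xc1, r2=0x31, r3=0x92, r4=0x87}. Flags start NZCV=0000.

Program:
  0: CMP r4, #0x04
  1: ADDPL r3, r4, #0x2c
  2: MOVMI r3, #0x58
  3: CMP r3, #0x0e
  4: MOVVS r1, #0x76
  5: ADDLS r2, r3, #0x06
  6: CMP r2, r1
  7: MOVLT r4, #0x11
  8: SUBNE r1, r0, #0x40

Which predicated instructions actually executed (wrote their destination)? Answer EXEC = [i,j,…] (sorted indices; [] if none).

EXEC = [2,8]

0: ✓ CMP  NZCV=1010
1: · ADDPL
2: ✓ MOVMI  r3←0x58
3: ✓ CMP  NZCV=0010
4: · MOVVS
5: · ADDLS
6: ✓ CMP  NZCV=0000
7: · MOVLT
8: ✓ SUBNE  r1←0x1c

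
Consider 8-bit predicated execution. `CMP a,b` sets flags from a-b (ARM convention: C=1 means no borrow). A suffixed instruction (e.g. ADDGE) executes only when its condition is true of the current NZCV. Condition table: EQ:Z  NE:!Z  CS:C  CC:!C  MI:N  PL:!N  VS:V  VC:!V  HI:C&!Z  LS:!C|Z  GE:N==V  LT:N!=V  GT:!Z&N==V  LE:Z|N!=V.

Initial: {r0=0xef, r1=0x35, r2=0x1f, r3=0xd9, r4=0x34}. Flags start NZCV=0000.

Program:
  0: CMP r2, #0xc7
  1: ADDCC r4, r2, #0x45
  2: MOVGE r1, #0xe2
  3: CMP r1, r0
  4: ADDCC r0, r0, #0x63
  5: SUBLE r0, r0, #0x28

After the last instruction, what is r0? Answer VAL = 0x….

VAL = 0x2a

[0] flags=0000 → (cmp)
[1] flags=0000 CC?T → r4=0x64
[2] flags=0000 GE?T → r1=0xe2
[3] flags=1000 → (cmp)
[4] flags=1000 CC?T → r0=0x52
[5] flags=1000 LE?T → r0=0x2a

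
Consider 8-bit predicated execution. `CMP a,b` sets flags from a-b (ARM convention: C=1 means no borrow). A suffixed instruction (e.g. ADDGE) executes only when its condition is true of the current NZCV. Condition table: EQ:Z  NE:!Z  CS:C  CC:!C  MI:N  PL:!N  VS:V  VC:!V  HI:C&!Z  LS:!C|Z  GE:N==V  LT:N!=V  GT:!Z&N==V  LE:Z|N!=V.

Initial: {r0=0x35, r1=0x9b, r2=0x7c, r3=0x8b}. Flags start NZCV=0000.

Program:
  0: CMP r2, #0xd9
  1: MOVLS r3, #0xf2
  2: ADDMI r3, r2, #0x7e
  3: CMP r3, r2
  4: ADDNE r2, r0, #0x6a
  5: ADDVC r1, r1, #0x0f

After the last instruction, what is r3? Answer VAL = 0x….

VAL = 0xfa

[0] flags=1001 → (cmp)
[1] flags=1001 LS?T → r3=0xf2
[2] flags=1001 MI?T → r3=0xfa
[3] flags=0011 → (cmp)
[4] flags=0011 NE?T → r2=0x9f
[5] flags=0011 VC?F → skip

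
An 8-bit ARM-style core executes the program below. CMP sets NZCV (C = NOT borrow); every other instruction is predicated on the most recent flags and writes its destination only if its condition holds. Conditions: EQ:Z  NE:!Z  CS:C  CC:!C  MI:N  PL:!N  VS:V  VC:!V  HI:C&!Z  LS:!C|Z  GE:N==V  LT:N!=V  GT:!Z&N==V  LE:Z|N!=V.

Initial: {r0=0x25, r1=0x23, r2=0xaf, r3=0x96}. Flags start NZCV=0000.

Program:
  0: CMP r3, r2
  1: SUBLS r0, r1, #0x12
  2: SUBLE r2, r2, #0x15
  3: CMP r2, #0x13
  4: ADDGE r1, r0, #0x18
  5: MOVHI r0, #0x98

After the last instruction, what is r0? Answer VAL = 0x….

VAL = 0x98

[0] flags=1000 → (cmp)
[1] flags=1000 LS?T → r0=0x11
[2] flags=1000 LE?T → r2=0x9a
[3] flags=1010 → (cmp)
[4] flags=1010 GE?F → skip
[5] flags=1010 HI?T → r0=0x98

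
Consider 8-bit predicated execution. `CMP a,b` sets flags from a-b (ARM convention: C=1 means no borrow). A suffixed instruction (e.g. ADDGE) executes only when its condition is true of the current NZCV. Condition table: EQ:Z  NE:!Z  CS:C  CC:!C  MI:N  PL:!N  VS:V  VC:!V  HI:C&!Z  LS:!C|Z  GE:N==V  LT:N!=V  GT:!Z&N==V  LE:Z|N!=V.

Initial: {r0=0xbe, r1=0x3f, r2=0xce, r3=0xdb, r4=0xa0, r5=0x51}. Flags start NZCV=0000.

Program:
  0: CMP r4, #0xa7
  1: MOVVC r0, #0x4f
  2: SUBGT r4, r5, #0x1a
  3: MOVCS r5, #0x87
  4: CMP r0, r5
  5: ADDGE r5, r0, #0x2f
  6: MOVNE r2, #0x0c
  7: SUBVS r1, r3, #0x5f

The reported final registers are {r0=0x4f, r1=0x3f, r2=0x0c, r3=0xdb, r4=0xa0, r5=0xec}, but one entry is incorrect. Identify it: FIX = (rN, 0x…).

[0] flags=1000 → (cmp)
[1] flags=1000 VC?T → r0=0x4f
[2] flags=1000 GT?F → skip
[3] flags=1000 CS?F → skip
[4] flags=1000 → (cmp)
[5] flags=1000 GE?F → skip
[6] flags=1000 NE?T → r2=0x0c
[7] flags=1000 VS?F → skip

FIX = (r5, 0x51)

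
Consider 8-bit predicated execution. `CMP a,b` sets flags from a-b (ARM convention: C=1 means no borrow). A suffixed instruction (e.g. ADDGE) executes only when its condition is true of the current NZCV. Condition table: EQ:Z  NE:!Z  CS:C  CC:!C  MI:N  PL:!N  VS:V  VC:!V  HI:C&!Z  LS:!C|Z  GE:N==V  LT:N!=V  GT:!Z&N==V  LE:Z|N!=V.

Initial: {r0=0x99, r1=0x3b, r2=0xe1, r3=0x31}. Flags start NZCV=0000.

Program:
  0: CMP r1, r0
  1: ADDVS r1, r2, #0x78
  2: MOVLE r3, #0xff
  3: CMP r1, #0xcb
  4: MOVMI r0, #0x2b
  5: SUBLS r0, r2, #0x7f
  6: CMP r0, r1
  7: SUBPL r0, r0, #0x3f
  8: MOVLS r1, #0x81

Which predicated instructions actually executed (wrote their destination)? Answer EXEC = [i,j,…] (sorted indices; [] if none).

EXEC = [1,4,5,7]

[0] flags=1001 → (cmp)
[1] flags=1001 VS?T → r1=0x59
[2] flags=1001 LE?F → skip
[3] flags=1001 → (cmp)
[4] flags=1001 MI?T → r0=0x2b
[5] flags=1001 LS?T → r0=0x62
[6] flags=0010 → (cmp)
[7] flags=0010 PL?T → r0=0x23
[8] flags=0010 LS?F → skip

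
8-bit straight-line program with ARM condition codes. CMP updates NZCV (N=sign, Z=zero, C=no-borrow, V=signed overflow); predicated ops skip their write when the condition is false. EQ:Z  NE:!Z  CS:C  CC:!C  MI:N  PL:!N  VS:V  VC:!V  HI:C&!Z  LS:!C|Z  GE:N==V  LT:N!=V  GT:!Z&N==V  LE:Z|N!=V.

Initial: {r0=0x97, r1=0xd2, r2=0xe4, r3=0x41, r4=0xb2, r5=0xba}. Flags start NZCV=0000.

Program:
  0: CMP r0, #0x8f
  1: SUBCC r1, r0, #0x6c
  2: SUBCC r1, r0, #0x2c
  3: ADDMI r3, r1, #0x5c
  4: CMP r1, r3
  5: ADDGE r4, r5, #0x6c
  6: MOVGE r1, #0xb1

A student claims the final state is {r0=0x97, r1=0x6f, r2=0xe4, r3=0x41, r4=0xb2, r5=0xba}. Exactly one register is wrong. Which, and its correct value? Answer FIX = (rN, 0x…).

[0] flags=0010 → (cmp)
[1] flags=0010 CC?F → skip
[2] flags=0010 CC?F → skip
[3] flags=0010 MI?F → skip
[4] flags=1010 → (cmp)
[5] flags=1010 GE?F → skip
[6] flags=1010 GE?F → skip

FIX = (r1, 0xd2)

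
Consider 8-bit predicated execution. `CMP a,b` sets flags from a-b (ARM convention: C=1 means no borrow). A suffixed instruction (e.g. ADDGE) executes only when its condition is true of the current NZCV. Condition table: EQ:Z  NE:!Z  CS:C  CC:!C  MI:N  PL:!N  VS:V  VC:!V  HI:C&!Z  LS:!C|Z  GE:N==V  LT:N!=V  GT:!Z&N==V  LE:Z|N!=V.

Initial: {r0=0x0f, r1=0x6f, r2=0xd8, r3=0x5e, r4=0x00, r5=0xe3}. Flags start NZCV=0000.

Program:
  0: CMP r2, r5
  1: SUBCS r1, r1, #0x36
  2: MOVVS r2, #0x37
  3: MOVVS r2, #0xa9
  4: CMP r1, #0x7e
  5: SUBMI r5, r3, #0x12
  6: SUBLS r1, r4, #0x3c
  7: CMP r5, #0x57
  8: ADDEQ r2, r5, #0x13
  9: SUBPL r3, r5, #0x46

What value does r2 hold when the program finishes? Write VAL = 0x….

[0] flags=1000 → (cmp)
[1] flags=1000 CS?F → skip
[2] flags=1000 VS?F → skip
[3] flags=1000 VS?F → skip
[4] flags=1000 → (cmp)
[5] flags=1000 MI?T → r5=0x4c
[6] flags=1000 LS?T → r1=0xc4
[7] flags=1000 → (cmp)
[8] flags=1000 EQ?F → skip
[9] flags=1000 PL?F → skip

VAL = 0xd8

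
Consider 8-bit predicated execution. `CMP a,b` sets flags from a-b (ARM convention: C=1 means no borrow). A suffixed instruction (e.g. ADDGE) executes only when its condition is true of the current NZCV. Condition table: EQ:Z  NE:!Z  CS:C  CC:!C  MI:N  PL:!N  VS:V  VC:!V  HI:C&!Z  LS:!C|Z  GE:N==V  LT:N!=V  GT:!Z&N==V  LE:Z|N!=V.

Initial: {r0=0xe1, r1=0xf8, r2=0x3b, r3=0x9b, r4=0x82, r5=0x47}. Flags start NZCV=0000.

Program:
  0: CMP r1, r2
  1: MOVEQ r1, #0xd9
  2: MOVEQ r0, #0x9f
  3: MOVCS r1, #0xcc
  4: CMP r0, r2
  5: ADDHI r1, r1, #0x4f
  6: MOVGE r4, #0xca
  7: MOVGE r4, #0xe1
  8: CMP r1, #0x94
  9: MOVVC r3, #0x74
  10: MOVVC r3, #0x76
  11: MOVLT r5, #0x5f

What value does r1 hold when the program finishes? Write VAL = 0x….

VAL = 0x1b

0: ✓ CMP  NZCV=1010
1: · MOVEQ
2: · MOVEQ
3: ✓ MOVCS  r1←0xcc
4: ✓ CMP  NZCV=1010
5: ✓ ADDHI  r1←0x1b
6: · MOVGE
7: · MOVGE
8: ✓ CMP  NZCV=1001
9: · MOVVC
10: · MOVVC
11: · MOVLT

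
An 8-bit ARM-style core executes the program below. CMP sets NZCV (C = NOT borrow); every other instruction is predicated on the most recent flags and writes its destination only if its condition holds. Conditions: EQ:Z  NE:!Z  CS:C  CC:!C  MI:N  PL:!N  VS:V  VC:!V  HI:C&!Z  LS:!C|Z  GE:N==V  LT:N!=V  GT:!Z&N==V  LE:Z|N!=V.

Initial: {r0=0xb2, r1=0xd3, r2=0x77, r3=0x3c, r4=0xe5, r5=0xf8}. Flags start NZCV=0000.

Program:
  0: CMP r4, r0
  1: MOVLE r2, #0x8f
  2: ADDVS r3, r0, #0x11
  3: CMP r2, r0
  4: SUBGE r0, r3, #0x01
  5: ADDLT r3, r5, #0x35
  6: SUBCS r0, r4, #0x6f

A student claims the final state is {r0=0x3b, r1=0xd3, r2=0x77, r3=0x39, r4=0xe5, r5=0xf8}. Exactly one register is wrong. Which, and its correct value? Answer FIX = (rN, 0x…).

[0] flags=0010 → (cmp)
[1] flags=0010 LE?F → skip
[2] flags=0010 VS?F → skip
[3] flags=1001 → (cmp)
[4] flags=1001 GE?T → r0=0x3b
[5] flags=1001 LT?F → skip
[6] flags=1001 CS?F → skip

FIX = (r3, 0x3c)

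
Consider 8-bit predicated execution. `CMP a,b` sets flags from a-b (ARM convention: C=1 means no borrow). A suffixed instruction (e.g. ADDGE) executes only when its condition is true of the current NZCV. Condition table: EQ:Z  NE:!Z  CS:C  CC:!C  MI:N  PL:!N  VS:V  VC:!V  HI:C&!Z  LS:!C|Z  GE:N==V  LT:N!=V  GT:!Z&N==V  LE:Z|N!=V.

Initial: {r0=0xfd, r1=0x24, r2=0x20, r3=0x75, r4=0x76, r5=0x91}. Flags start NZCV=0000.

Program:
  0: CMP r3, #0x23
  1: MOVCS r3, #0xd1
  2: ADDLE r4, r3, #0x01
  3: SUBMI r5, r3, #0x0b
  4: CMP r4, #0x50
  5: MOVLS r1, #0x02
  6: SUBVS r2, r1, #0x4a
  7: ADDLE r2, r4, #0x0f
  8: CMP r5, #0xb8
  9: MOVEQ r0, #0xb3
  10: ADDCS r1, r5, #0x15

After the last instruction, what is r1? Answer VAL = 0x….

VAL = 0x24

0: ✓ CMP  NZCV=0010
1: ✓ MOVCS  r3←0xd1
2: · ADDLE
3: · SUBMI
4: ✓ CMP  NZCV=0010
5: · MOVLS
6: · SUBVS
7: · ADDLE
8: ✓ CMP  NZCV=1000
9: · MOVEQ
10: · ADDCS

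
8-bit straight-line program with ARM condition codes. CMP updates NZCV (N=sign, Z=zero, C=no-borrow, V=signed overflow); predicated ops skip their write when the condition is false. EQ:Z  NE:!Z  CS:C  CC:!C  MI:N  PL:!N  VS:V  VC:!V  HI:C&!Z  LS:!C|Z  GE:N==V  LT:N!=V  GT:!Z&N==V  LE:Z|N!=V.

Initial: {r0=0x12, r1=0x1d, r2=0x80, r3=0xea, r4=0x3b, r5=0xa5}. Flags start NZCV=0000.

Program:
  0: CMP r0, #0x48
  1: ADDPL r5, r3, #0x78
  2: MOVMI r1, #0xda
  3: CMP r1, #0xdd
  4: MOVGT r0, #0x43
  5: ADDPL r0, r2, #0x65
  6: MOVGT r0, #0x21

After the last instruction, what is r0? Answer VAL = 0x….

VAL = 0x12

0: ✓ CMP  NZCV=1000
1: · ADDPL
2: ✓ MOVMI  r1←0xda
3: ✓ CMP  NZCV=1000
4: · MOVGT
5: · ADDPL
6: · MOVGT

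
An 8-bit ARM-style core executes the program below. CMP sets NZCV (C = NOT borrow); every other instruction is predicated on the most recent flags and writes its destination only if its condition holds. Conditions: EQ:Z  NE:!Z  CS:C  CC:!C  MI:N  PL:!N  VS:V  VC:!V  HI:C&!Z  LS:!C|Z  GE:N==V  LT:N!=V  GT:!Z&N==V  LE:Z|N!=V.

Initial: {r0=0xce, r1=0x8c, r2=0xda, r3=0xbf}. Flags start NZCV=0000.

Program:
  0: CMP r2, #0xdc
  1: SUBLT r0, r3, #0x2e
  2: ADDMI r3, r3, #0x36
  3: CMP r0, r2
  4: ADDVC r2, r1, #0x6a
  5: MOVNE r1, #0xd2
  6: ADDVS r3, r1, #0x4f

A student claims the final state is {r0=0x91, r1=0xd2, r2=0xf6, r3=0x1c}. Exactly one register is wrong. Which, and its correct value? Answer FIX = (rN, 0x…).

FIX = (r3, 0xf5)

[0] flags=1000 → (cmp)
[1] flags=1000 LT?T → r0=0x91
[2] flags=1000 MI?T → r3=0xf5
[3] flags=1000 → (cmp)
[4] flags=1000 VC?T → r2=0xf6
[5] flags=1000 NE?T → r1=0xd2
[6] flags=1000 VS?F → skip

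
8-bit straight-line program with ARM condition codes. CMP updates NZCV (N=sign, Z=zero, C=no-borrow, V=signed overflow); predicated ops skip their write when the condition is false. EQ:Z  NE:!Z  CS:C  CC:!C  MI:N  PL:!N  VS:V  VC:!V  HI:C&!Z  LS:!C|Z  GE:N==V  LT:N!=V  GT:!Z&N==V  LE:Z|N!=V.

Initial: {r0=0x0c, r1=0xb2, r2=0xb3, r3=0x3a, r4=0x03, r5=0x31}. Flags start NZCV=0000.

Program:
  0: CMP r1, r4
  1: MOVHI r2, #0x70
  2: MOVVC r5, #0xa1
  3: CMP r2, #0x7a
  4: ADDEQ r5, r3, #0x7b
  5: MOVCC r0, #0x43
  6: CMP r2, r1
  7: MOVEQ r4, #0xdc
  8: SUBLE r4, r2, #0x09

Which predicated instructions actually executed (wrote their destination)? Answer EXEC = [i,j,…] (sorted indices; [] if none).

EXEC = [1,2,5]

[0] flags=1010 → (cmp)
[1] flags=1010 HI?T → r2=0x70
[2] flags=1010 VC?T → r5=0xa1
[3] flags=1000 → (cmp)
[4] flags=1000 EQ?F → skip
[5] flags=1000 CC?T → r0=0x43
[6] flags=1001 → (cmp)
[7] flags=1001 EQ?F → skip
[8] flags=1001 LE?F → skip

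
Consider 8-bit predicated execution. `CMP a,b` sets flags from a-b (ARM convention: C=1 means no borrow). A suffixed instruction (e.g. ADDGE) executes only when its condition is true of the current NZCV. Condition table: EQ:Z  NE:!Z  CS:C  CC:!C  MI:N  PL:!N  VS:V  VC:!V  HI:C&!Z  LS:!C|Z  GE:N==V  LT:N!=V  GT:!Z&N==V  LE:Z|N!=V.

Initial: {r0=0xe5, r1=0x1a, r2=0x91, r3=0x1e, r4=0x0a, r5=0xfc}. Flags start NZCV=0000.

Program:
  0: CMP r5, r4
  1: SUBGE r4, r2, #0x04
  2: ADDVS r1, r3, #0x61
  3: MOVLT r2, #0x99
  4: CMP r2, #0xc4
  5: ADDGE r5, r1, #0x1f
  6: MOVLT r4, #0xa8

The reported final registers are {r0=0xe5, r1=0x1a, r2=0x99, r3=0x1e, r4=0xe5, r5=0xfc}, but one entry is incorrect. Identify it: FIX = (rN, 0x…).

FIX = (r4, 0xa8)

[0] flags=1010 → (cmp)
[1] flags=1010 GE?F → skip
[2] flags=1010 VS?F → skip
[3] flags=1010 LT?T → r2=0x99
[4] flags=1000 → (cmp)
[5] flags=1000 GE?F → skip
[6] flags=1000 LT?T → r4=0xa8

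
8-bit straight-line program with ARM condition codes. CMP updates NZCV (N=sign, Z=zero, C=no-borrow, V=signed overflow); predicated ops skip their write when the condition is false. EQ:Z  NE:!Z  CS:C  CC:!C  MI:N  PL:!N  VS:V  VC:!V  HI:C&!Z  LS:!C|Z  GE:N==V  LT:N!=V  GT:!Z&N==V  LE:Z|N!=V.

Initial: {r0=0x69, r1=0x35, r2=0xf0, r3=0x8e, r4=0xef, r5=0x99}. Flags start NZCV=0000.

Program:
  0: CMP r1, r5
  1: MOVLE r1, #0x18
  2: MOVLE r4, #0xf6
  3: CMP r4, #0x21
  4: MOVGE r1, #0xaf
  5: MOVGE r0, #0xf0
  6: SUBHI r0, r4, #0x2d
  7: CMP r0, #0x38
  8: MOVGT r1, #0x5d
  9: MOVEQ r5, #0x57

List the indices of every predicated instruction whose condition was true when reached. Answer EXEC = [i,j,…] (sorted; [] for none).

EXEC = [6]

[0] flags=1001 → (cmp)
[1] flags=1001 LE?F → skip
[2] flags=1001 LE?F → skip
[3] flags=1010 → (cmp)
[4] flags=1010 GE?F → skip
[5] flags=1010 GE?F → skip
[6] flags=1010 HI?T → r0=0xc2
[7] flags=1010 → (cmp)
[8] flags=1010 GT?F → skip
[9] flags=1010 EQ?F → skip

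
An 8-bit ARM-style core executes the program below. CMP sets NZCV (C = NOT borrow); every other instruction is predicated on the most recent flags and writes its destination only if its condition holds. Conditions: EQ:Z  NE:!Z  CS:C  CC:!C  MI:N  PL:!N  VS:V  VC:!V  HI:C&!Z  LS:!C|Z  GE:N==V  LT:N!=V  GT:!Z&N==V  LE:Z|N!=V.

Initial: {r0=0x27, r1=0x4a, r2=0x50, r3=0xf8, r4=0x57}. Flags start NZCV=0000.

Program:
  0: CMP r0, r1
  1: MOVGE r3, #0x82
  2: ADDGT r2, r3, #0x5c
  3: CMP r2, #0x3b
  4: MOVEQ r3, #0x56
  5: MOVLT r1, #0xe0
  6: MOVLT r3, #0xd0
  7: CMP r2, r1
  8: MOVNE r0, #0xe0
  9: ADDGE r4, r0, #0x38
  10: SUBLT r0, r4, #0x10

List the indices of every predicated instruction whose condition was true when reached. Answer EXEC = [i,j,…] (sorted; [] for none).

EXEC = [8,9]

0: ✓ CMP  NZCV=1000
1: · MOVGE
2: · ADDGT
3: ✓ CMP  NZCV=0010
4: · MOVEQ
5: · MOVLT
6: · MOVLT
7: ✓ CMP  NZCV=0010
8: ✓ MOVNE  r0←0xe0
9: ✓ ADDGE  r4←0x18
10: · SUBLT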